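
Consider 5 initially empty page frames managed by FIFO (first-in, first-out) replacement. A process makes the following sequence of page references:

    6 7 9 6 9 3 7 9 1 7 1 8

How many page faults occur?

6

6 -> fault, frames [6]
7 -> fault, frames [6, 7]
9 -> fault, frames [6, 7, 9]
6 -> hit
9 -> hit
3 -> fault, frames [6, 7, 9, 3]
7 -> hit
9 -> hit
1 -> fault, frames [6, 7, 9, 3, 1]
7 -> hit
1 -> hit
8 -> fault, evict 6, frames [7, 9, 3, 1, 8]
Page faults: 6.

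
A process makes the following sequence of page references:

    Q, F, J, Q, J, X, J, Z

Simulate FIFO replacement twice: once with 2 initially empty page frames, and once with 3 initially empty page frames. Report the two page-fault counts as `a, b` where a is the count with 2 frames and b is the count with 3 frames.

2 frames: F F F F . F F F → 7 faults.
3 frames: F F F . . F . F → 5 faults.
5 < 7: adding a frame reduced faults, as is typical.

7, 5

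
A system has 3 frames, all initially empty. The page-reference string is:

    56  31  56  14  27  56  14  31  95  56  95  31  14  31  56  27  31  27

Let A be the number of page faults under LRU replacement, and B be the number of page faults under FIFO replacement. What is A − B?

-1

Under LRU: F F . F F . . F F F . . F . F F . . → 10 faults.
Under FIFO: F F . F F F . F F . . . F . F F F . → 11 faults.
A − B = 10 − 11 = -1.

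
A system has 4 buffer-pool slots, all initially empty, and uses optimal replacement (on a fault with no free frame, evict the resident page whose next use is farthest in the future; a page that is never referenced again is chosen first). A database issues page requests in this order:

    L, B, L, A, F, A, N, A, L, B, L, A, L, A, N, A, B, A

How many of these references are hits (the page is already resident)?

L → fault, frames (L)
B → fault, frames (L B)
L → hit
A → fault, frames (L B A)
F → fault, frames (L B A F)
A → hit
N → fault, evict F, frames (L B A N)
A → hit
L → hit
B → hit
L → hit
A → hit
L → hit
A → hit
N → hit
A → hit
B → hit
A → hit
Hits: 13.

13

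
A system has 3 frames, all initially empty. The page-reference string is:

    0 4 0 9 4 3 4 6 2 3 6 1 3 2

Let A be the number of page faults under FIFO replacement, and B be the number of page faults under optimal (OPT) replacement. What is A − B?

1

Under FIFO: F F . F . F . F F . . F F . → 8 faults.
Under OPT: F F . F . F . F F . . F . . → 7 faults.
A − B = 8 − 7 = 1.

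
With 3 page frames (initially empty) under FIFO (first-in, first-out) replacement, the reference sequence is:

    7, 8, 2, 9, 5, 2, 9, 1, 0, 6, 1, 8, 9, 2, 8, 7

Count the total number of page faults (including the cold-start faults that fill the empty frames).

7 → miss, frames {7}
8 → miss, frames {7,8}
2 → miss, frames {7,8,2}
9 → miss, evict 7, frames {8,2,9}
5 → miss, evict 8, frames {2,9,5}
2 → hit
9 → hit
1 → miss, evict 2, frames {9,5,1}
0 → miss, evict 9, frames {5,1,0}
6 → miss, evict 5, frames {1,0,6}
1 → hit
8 → miss, evict 1, frames {0,6,8}
9 → miss, evict 0, frames {6,8,9}
2 → miss, evict 6, frames {8,9,2}
8 → hit
7 → miss, evict 8, frames {9,2,7}
Page faults: 12.

12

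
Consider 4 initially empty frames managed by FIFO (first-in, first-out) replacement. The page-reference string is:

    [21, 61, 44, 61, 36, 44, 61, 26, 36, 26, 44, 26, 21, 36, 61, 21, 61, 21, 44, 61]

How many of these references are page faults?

8

21: miss, frames (21)
61: miss, frames (21 61)
44: miss, frames (21 61 44)
61: hit
36: miss, frames (21 61 44 36)
44: hit
61: hit
26: miss, evict 21, frames (61 44 36 26)
36: hit
26: hit
44: hit
26: hit
21: miss, evict 61, frames (44 36 26 21)
36: hit
61: miss, evict 44, frames (36 26 21 61)
21: hit
61: hit
21: hit
44: miss, evict 36, frames (26 21 61 44)
61: hit
Page faults: 8.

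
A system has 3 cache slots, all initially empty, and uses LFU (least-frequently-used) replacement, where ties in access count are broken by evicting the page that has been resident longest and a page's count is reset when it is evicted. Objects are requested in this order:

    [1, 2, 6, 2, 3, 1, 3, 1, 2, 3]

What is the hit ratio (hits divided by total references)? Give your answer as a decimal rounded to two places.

1 → fault, frames {1}
2 → fault, frames {1,2}
6 → fault, frames {1,2,6}
2 → hit
3 → fault, evict 1, frames {2,6,3}
1 → fault, evict 6, frames {2,3,1}
3 → hit
1 → hit
2 → hit
3 → hit
Hits: 5 of 10 references → 5/10 = 0.5000.

0.50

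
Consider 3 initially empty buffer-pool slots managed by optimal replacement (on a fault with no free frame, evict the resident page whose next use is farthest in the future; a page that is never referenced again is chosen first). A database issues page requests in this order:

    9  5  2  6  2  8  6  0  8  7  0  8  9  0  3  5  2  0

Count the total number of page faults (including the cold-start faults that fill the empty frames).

11

9 → miss, frames {9}
5 → miss, frames {9,5}
2 → miss, frames {9,5,2}
6 → miss, evict 5, frames {9,2,6}
2 → hit
8 → miss, evict 2, frames {9,6,8}
6 → hit
0 → miss, evict 6, frames {9,8,0}
8 → hit
7 → miss, evict 9, frames {8,0,7}
0 → hit
8 → hit
9 → miss, evict 7, frames {8,0,9}
0 → hit
3 → miss, evict 9, frames {8,0,3}
5 → miss, evict 3, frames {8,0,5}
2 → miss, evict 5, frames {8,0,2}
0 → hit
Page faults: 11.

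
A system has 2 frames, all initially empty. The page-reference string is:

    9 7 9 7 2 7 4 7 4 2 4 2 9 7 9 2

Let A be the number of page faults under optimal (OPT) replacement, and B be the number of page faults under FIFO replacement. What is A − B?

Under OPT: F F . . F . F . . F . . F F . F → 8 faults.
Under FIFO: F F . . F . F F . F F . F F . F → 10 faults.
A − B = 8 − 10 = -2.

-2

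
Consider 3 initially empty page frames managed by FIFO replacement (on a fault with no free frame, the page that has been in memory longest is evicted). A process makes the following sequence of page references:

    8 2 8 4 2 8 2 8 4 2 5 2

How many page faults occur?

8 → fault, frames {8}
2 → fault, frames {8,2}
8 → hit
4 → fault, frames {8,2,4}
2 → hit
8 → hit
2 → hit
8 → hit
4 → hit
2 → hit
5 → fault, evict 8, frames {2,4,5}
2 → hit
Page faults: 4.

4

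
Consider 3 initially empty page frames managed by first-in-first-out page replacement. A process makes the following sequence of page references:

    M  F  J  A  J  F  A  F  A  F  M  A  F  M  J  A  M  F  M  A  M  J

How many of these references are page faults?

11

M -> miss, frames (M)
F -> miss, frames (M F)
J -> miss, frames (M F J)
A -> miss, evict M, frames (F J A)
J -> hit
F -> hit
A -> hit
F -> hit
A -> hit
F -> hit
M -> miss, evict F, frames (J A M)
A -> hit
F -> miss, evict J, frames (A M F)
M -> hit
J -> miss, evict A, frames (M F J)
A -> miss, evict M, frames (F J A)
M -> miss, evict F, frames (J A M)
F -> miss, evict J, frames (A M F)
M -> hit
A -> hit
M -> hit
J -> miss, evict A, frames (M F J)
Page faults: 11.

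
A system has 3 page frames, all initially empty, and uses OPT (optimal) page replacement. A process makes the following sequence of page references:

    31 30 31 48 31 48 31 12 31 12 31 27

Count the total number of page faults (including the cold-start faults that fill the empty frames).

5

31: miss, frames [31]
30: miss, frames [31, 30]
31: hit
48: miss, frames [31, 30, 48]
31: hit
48: hit
31: hit
12: miss, evict 48, frames [31, 30, 12]
31: hit
12: hit
31: hit
27: miss, evict 12, frames [31, 30, 27]
Page faults: 5.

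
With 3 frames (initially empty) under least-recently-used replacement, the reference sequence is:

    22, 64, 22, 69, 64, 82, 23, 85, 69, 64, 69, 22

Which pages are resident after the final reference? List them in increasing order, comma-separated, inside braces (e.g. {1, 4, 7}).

{22, 64, 69}

22: fault, frames [22]
64: fault, frames [22, 64]
22: hit
69: fault, frames [64, 22, 69]
64: hit
82: fault, evict 22, frames [69, 64, 82]
23: fault, evict 69, frames [64, 82, 23]
85: fault, evict 64, frames [82, 23, 85]
69: fault, evict 82, frames [23, 85, 69]
64: fault, evict 23, frames [85, 69, 64]
69: hit
22: fault, evict 85, frames [64, 69, 22]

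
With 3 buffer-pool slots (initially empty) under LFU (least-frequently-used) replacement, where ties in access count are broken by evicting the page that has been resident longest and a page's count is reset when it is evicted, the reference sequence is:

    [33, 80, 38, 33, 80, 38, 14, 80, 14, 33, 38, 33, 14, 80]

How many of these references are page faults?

33 → miss, frames {33}
80 → miss, frames {33,80}
38 → miss, frames {33,80,38}
33 → hit
80 → hit
38 → hit
14 → miss, evict 33, frames {80,38,14}
80 → hit
14 → hit
33 → miss, evict 38, frames {80,14,33}
38 → miss, evict 33, frames {80,14,38}
33 → miss, evict 38, frames {80,14,33}
14 → hit
80 → hit
Page faults: 7.

7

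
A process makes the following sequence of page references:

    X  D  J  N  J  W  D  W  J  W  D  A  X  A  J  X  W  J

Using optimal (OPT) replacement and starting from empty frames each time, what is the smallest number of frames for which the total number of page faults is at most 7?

4

f=1: 18 faults
f=2: 12 faults
f=3: 8 faults
f=4: 6 faults
f=5: 6 faults
f=6: 6 faults
Smallest f with faults ≤ 7 is 4.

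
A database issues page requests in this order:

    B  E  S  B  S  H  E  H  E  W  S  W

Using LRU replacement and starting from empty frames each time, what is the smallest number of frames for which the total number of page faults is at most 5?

4

f=1: 12 faults
f=2: 8 faults
f=3: 7 faults
f=4: 5 faults
f=5: 5 faults
Smallest f with faults ≤ 5 is 4.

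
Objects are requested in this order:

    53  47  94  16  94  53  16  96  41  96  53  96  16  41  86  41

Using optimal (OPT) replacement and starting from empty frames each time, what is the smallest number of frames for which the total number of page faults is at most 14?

2

f=1: 16 faults
f=2: 11 faults
f=3: 8 faults
f=4: 7 faults
f=5: 7 faults
f=6: 7 faults
f=7: 7 faults
Smallest f with faults ≤ 14 is 2.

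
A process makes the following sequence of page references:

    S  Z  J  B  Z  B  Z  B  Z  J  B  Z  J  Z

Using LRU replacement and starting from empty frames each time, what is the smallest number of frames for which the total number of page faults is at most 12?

2

f=1: 14 faults
f=2: 9 faults
f=3: 4 faults
f=4: 4 faults
Smallest f with faults ≤ 12 is 2.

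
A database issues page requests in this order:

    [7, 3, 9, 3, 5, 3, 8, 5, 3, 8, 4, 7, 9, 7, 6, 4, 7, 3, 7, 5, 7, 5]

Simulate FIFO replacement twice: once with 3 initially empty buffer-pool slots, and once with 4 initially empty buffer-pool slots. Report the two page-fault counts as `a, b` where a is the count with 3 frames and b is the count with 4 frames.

14, 12

3 frames: F F F . F . F . F . F F F . F F F F . F . . → 14 faults.
4 frames: F F F . F . F . . . F F F . F . . F . F F . → 12 faults.
12 < 14: adding a frame reduced faults, as is typical.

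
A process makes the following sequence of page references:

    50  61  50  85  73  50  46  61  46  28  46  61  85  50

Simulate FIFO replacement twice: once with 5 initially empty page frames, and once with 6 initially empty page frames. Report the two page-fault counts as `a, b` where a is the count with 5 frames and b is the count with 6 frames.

7, 6

5 frames: F F . F F . F . . F . . . F → 7 faults.
6 frames: F F . F F . F . . F . . . . → 6 faults.
6 < 7: adding a frame reduced faults, as is typical.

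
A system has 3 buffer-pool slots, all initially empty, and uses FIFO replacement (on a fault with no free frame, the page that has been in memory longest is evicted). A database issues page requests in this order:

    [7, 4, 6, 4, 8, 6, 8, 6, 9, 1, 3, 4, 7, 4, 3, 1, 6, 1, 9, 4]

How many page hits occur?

7: fault, frames (7)
4: fault, frames (7 4)
6: fault, frames (7 4 6)
4: hit
8: fault, evict 7, frames (4 6 8)
6: hit
8: hit
6: hit
9: fault, evict 4, frames (6 8 9)
1: fault, evict 6, frames (8 9 1)
3: fault, evict 8, frames (9 1 3)
4: fault, evict 9, frames (1 3 4)
7: fault, evict 1, frames (3 4 7)
4: hit
3: hit
1: fault, evict 3, frames (4 7 1)
6: fault, evict 4, frames (7 1 6)
1: hit
9: fault, evict 7, frames (1 6 9)
4: fault, evict 1, frames (6 9 4)
Hits: 7.

7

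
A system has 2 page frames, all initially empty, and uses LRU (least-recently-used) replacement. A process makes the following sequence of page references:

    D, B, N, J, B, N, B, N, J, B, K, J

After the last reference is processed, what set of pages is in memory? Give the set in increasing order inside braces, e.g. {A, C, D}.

{J, K}

D → fault, frames (D)
B → fault, frames (D B)
N → fault, evict D, frames (B N)
J → fault, evict B, frames (N J)
B → fault, evict N, frames (J B)
N → fault, evict J, frames (B N)
B → hit
N → hit
J → fault, evict B, frames (N J)
B → fault, evict N, frames (J B)
K → fault, evict J, frames (B K)
J → fault, evict B, frames (K J)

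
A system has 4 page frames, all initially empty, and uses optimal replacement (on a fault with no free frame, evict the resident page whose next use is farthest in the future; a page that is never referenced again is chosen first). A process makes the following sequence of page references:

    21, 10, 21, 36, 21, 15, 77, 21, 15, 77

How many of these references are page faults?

21 -> fault, frames [21]
10 -> fault, frames [21, 10]
21 -> hit
36 -> fault, frames [21, 10, 36]
21 -> hit
15 -> fault, frames [21, 10, 36, 15]
77 -> fault, evict 36, frames [21, 10, 15, 77]
21 -> hit
15 -> hit
77 -> hit
Page faults: 5.

5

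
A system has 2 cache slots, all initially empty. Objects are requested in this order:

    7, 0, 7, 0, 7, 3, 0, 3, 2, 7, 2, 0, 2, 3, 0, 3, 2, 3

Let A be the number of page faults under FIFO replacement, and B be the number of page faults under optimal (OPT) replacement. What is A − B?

3

Under FIFO: F F . . . F . . F F . F F F F . F F → 11 faults.
Under OPT: F F . . . F . . F F . F . F . . F . → 8 faults.
A − B = 11 − 8 = 3.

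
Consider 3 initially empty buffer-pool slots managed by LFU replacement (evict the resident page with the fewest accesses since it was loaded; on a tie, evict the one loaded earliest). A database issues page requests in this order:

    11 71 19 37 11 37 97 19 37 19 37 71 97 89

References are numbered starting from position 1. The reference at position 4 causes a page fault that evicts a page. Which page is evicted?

pos 1: 11 → miss, frames (11)
pos 2: 71 → miss, frames (11 71)
pos 3: 19 → miss, frames (11 71 19)
pos 4: 37 → miss, evict 11, frames (71 19 37)
At position 4, page 11 is evicted.

11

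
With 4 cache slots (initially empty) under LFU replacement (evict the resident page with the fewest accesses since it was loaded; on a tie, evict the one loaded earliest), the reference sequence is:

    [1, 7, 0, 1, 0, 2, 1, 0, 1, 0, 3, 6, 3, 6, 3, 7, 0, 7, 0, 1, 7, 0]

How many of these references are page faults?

7

1: fault, frames {1}
7: fault, frames {1,7}
0: fault, frames {1,7,0}
1: hit
0: hit
2: fault, frames {1,7,0,2}
1: hit
0: hit
1: hit
0: hit
3: fault, evict 7, frames {1,0,2,3}
6: fault, evict 2, frames {1,0,3,6}
3: hit
6: hit
3: hit
7: fault, evict 6, frames {1,0,3,7}
0: hit
7: hit
0: hit
1: hit
7: hit
0: hit
Page faults: 7.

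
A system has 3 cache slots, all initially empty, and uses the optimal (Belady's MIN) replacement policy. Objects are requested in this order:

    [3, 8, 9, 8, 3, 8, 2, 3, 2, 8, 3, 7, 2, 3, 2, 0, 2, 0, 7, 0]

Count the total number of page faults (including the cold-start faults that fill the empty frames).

3: miss, frames (3)
8: miss, frames (3 8)
9: miss, frames (3 8 9)
8: hit
3: hit
8: hit
2: miss, evict 9, frames (3 8 2)
3: hit
2: hit
8: hit
3: hit
7: miss, evict 8, frames (3 2 7)
2: hit
3: hit
2: hit
0: miss, evict 3, frames (2 7 0)
2: hit
0: hit
7: hit
0: hit
Page faults: 6.

6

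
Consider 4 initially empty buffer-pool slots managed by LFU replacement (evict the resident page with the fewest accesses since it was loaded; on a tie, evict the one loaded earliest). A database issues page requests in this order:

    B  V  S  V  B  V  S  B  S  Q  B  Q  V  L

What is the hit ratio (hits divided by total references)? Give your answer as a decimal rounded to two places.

B → miss, frames {B}
V → miss, frames {B,V}
S → miss, frames {B,V,S}
V → hit
B → hit
V → hit
S → hit
B → hit
S → hit
Q → miss, frames {B,V,S,Q}
B → hit
Q → hit
V → hit
L → miss, evict Q, frames {B,V,S,L}
Hits: 9 of 14 references → 9/14 = 0.6429.

0.64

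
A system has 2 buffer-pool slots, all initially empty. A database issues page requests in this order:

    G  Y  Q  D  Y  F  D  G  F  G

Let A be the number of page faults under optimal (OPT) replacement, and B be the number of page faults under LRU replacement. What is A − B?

Under OPT: F F F F . F . F . . → 6 faults.
Under LRU: F F F F F F F F F . → 9 faults.
A − B = 6 − 9 = -3.

-3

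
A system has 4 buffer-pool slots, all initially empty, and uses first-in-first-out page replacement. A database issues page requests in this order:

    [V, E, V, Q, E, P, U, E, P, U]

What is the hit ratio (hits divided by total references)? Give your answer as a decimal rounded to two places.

0.50

V → fault, frames [V]
E → fault, frames [V, E]
V → hit
Q → fault, frames [V, E, Q]
E → hit
P → fault, frames [V, E, Q, P]
U → fault, evict V, frames [E, Q, P, U]
E → hit
P → hit
U → hit
Hits: 5 of 10 references → 5/10 = 0.5000.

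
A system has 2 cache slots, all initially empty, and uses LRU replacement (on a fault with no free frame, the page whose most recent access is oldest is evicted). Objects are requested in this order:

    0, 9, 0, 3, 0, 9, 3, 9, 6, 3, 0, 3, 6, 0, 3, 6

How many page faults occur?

0 -> fault, frames {0}
9 -> fault, frames {0,9}
0 -> hit
3 -> fault, evict 9, frames {0,3}
0 -> hit
9 -> fault, evict 3, frames {0,9}
3 -> fault, evict 0, frames {9,3}
9 -> hit
6 -> fault, evict 3, frames {9,6}
3 -> fault, evict 9, frames {6,3}
0 -> fault, evict 6, frames {3,0}
3 -> hit
6 -> fault, evict 0, frames {3,6}
0 -> fault, evict 3, frames {6,0}
3 -> fault, evict 6, frames {0,3}
6 -> fault, evict 0, frames {3,6}
Page faults: 12.

12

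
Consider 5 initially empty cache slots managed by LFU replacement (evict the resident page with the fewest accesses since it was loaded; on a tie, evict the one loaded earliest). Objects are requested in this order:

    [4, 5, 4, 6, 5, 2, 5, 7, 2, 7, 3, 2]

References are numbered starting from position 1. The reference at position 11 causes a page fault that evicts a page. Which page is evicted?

pos 1: 4 → miss, frames [4]
pos 2: 5 → miss, frames [4, 5]
pos 3: 4 → hit
pos 4: 6 → miss, frames [4, 5, 6]
pos 5: 5 → hit
pos 6: 2 → miss, frames [4, 5, 6, 2]
pos 7: 5 → hit
pos 8: 7 → miss, frames [4, 5, 6, 2, 7]
pos 9: 2 → hit
pos 10: 7 → hit
pos 11: 3 → miss, evict 6, frames [4, 5, 2, 7, 3]
At position 11, page 6 is evicted.

6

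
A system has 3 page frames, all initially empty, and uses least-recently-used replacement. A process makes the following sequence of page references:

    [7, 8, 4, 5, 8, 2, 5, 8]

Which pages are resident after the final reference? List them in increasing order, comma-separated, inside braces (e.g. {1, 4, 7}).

7 → fault, frames (7)
8 → fault, frames (7 8)
4 → fault, frames (7 8 4)
5 → fault, evict 7, frames (8 4 5)
8 → hit
2 → fault, evict 4, frames (5 8 2)
5 → hit
8 → hit

{2, 5, 8}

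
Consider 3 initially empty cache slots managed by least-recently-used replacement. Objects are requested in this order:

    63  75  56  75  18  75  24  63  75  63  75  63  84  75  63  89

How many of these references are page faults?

8

63 -> miss, frames (63)
75 -> miss, frames (63 75)
56 -> miss, frames (63 75 56)
75 -> hit
18 -> miss, evict 63, frames (56 75 18)
75 -> hit
24 -> miss, evict 56, frames (18 75 24)
63 -> miss, evict 18, frames (75 24 63)
75 -> hit
63 -> hit
75 -> hit
63 -> hit
84 -> miss, evict 24, frames (75 63 84)
75 -> hit
63 -> hit
89 -> miss, evict 84, frames (75 63 89)
Page faults: 8.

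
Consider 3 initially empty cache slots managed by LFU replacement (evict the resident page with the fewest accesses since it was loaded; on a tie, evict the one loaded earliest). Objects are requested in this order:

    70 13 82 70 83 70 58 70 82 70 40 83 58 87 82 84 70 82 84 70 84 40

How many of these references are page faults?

70 → miss, frames (70)
13 → miss, frames (70 13)
82 → miss, frames (70 13 82)
70 → hit
83 → miss, evict 13, frames (70 82 83)
70 → hit
58 → miss, evict 82, frames (70 83 58)
70 → hit
82 → miss, evict 83, frames (70 58 82)
70 → hit
40 → miss, evict 58, frames (70 82 40)
83 → miss, evict 82, frames (70 40 83)
58 → miss, evict 40, frames (70 83 58)
87 → miss, evict 83, frames (70 58 87)
82 → miss, evict 58, frames (70 87 82)
84 → miss, evict 87, frames (70 82 84)
70 → hit
82 → hit
84 → hit
70 → hit
84 → hit
40 → miss, evict 82, frames (70 84 40)
Page faults: 13.

13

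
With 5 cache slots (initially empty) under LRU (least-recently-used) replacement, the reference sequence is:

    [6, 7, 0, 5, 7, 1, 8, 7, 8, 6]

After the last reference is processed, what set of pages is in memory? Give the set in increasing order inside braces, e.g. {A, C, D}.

6 → miss, frames {6}
7 → miss, frames {6,7}
0 → miss, frames {6,7,0}
5 → miss, frames {6,7,0,5}
7 → hit
1 → miss, frames {6,0,5,7,1}
8 → miss, evict 6, frames {0,5,7,1,8}
7 → hit
8 → hit
6 → miss, evict 0, frames {5,1,7,8,6}

{1, 5, 6, 7, 8}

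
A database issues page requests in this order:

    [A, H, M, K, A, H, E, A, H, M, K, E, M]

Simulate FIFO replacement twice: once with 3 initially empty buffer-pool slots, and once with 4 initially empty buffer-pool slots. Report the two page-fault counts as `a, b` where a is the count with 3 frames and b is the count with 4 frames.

9, 10

3 frames: F F F F F F F . . F F . . → 9 faults.
4 frames: F F F F . . F F F F F F . → 10 faults.
10 > 9: adding a frame increased faults — Belady's anomaly.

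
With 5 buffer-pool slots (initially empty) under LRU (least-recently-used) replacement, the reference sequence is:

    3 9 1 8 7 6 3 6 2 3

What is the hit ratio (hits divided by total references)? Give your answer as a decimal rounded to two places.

3: miss, frames (3)
9: miss, frames (3 9)
1: miss, frames (3 9 1)
8: miss, frames (3 9 1 8)
7: miss, frames (3 9 1 8 7)
6: miss, evict 3, frames (9 1 8 7 6)
3: miss, evict 9, frames (1 8 7 6 3)
6: hit
2: miss, evict 1, frames (8 7 3 6 2)
3: hit
Hits: 2 of 10 references → 2/10 = 0.2000.

0.20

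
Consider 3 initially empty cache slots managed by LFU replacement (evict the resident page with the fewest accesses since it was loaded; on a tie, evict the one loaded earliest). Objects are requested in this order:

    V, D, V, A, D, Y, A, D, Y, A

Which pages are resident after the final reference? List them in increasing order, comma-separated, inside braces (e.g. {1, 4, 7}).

{A, D, V}

V: fault, frames [V]
D: fault, frames [V, D]
V: hit
A: fault, frames [V, D, A]
D: hit
Y: fault, evict A, frames [V, D, Y]
A: fault, evict Y, frames [V, D, A]
D: hit
Y: fault, evict A, frames [V, D, Y]
A: fault, evict Y, frames [V, D, A]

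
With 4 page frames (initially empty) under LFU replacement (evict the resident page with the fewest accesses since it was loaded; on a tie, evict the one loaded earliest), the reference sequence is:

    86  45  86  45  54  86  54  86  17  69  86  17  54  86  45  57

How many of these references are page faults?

7

86: miss, frames (86)
45: miss, frames (86 45)
86: hit
45: hit
54: miss, frames (86 45 54)
86: hit
54: hit
86: hit
17: miss, frames (86 45 54 17)
69: miss, evict 17, frames (86 45 54 69)
86: hit
17: miss, evict 69, frames (86 45 54 17)
54: hit
86: hit
45: hit
57: miss, evict 17, frames (86 45 54 57)
Page faults: 7.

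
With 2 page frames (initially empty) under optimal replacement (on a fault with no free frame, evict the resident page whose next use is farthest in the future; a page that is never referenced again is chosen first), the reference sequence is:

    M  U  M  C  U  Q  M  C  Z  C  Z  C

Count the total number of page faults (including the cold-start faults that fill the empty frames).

6

M: miss, frames (M)
U: miss, frames (M U)
M: hit
C: miss, evict M, frames (U C)
U: hit
Q: miss, evict U, frames (C Q)
M: miss, evict Q, frames (C M)
C: hit
Z: miss, evict M, frames (C Z)
C: hit
Z: hit
C: hit
Page faults: 6.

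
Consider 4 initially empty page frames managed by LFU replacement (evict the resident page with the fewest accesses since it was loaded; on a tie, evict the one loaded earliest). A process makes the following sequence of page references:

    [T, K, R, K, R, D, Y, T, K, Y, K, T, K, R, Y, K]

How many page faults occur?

T: fault, frames {T}
K: fault, frames {T,K}
R: fault, frames {T,K,R}
K: hit
R: hit
D: fault, frames {T,K,R,D}
Y: fault, evict T, frames {K,R,D,Y}
T: fault, evict D, frames {K,R,Y,T}
K: hit
Y: hit
K: hit
T: hit
K: hit
R: hit
Y: hit
K: hit
Page faults: 6.

6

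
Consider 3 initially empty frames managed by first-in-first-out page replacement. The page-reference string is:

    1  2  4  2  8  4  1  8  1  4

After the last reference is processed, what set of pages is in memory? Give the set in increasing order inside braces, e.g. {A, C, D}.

1: miss, frames {1}
2: miss, frames {1,2}
4: miss, frames {1,2,4}
2: hit
8: miss, evict 1, frames {2,4,8}
4: hit
1: miss, evict 2, frames {4,8,1}
8: hit
1: hit
4: hit

{1, 4, 8}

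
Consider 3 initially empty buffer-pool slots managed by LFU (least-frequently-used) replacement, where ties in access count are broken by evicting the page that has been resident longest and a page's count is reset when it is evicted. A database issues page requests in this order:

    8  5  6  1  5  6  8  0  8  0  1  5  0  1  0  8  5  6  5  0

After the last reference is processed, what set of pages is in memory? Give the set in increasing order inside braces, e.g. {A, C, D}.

8 → miss, frames [8]
5 → miss, frames [8, 5]
6 → miss, frames [8, 5, 6]
1 → miss, evict 8, frames [5, 6, 1]
5 → hit
6 → hit
8 → miss, evict 1, frames [5, 6, 8]
0 → miss, evict 8, frames [5, 6, 0]
8 → miss, evict 0, frames [5, 6, 8]
0 → miss, evict 8, frames [5, 6, 0]
1 → miss, evict 0, frames [5, 6, 1]
5 → hit
0 → miss, evict 1, frames [5, 6, 0]
1 → miss, evict 0, frames [5, 6, 1]
0 → miss, evict 1, frames [5, 6, 0]
8 → miss, evict 0, frames [5, 6, 8]
5 → hit
6 → hit
5 → hit
0 → miss, evict 8, frames [5, 6, 0]

{0, 5, 6}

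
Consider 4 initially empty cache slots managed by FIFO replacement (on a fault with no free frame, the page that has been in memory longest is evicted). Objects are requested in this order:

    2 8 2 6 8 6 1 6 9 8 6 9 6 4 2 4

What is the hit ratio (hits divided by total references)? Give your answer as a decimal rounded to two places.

0.56

2 → miss, frames {2}
8 → miss, frames {2,8}
2 → hit
6 → miss, frames {2,8,6}
8 → hit
6 → hit
1 → miss, frames {2,8,6,1}
6 → hit
9 → miss, evict 2, frames {8,6,1,9}
8 → hit
6 → hit
9 → hit
6 → hit
4 → miss, evict 8, frames {6,1,9,4}
2 → miss, evict 6, frames {1,9,4,2}
4 → hit
Hits: 9 of 16 references → 9/16 = 0.5625.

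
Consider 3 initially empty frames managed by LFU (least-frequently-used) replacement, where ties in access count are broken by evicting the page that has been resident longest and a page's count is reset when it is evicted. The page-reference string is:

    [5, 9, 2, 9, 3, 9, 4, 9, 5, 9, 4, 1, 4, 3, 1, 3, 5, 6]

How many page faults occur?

5: miss, frames {5}
9: miss, frames {5,9}
2: miss, frames {5,9,2}
9: hit
3: miss, evict 5, frames {9,2,3}
9: hit
4: miss, evict 2, frames {9,3,4}
9: hit
5: miss, evict 3, frames {9,4,5}
9: hit
4: hit
1: miss, evict 5, frames {9,4,1}
4: hit
3: miss, evict 1, frames {9,4,3}
1: miss, evict 3, frames {9,4,1}
3: miss, evict 1, frames {9,4,3}
5: miss, evict 3, frames {9,4,5}
6: miss, evict 5, frames {9,4,6}
Page faults: 12.

12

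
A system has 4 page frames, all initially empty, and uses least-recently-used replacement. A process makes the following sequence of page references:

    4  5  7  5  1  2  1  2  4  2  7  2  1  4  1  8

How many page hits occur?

4 → fault, frames [4]
5 → fault, frames [4, 5]
7 → fault, frames [4, 5, 7]
5 → hit
1 → fault, frames [4, 7, 5, 1]
2 → fault, evict 4, frames [7, 5, 1, 2]
1 → hit
2 → hit
4 → fault, evict 7, frames [5, 1, 2, 4]
2 → hit
7 → fault, evict 5, frames [1, 4, 2, 7]
2 → hit
1 → hit
4 → hit
1 → hit
8 → fault, evict 7, frames [2, 4, 1, 8]
Hits: 8.

8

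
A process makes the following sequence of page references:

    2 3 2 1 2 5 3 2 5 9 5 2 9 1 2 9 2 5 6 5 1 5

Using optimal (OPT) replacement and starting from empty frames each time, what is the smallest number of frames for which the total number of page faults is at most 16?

f=1: 22 faults
f=2: 13 faults
f=3: 8 faults
f=4: 6 faults
f=5: 6 faults
f=6: 6 faults
Smallest f with faults ≤ 16 is 2.

2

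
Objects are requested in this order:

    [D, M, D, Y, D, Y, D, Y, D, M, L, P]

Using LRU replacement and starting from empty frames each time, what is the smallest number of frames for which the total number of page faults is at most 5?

f=1: 12 faults
f=2: 6 faults
f=3: 5 faults
f=4: 5 faults
f=5: 5 faults
Smallest f with faults ≤ 5 is 3.

3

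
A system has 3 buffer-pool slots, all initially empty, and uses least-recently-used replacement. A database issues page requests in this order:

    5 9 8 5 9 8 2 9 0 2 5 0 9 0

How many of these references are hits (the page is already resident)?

7

5 -> fault, frames [5]
9 -> fault, frames [5, 9]
8 -> fault, frames [5, 9, 8]
5 -> hit
9 -> hit
8 -> hit
2 -> fault, evict 5, frames [9, 8, 2]
9 -> hit
0 -> fault, evict 8, frames [2, 9, 0]
2 -> hit
5 -> fault, evict 9, frames [0, 2, 5]
0 -> hit
9 -> fault, evict 2, frames [5, 0, 9]
0 -> hit
Hits: 7.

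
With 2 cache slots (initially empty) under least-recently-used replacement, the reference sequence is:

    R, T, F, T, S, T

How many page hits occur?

R: fault, frames (R)
T: fault, frames (R T)
F: fault, evict R, frames (T F)
T: hit
S: fault, evict F, frames (T S)
T: hit
Hits: 2.

2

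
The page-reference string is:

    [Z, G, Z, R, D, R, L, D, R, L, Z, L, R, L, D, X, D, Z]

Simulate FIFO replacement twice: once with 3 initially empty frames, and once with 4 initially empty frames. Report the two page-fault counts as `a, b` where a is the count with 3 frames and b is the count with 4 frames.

3 frames: F F . F F . F . . . F . F . F F . F → 10 faults.
4 frames: F F . F F . F . . . F . . . . F . . → 7 faults.
7 < 10: adding a frame reduced faults, as is typical.

10, 7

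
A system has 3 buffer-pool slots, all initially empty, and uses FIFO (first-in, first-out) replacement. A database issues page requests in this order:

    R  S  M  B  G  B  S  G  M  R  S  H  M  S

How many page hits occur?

R → fault, frames [R]
S → fault, frames [R, S]
M → fault, frames [R, S, M]
B → fault, evict R, frames [S, M, B]
G → fault, evict S, frames [M, B, G]
B → hit
S → fault, evict M, frames [B, G, S]
G → hit
M → fault, evict B, frames [G, S, M]
R → fault, evict G, frames [S, M, R]
S → hit
H → fault, evict S, frames [M, R, H]
M → hit
S → fault, evict M, frames [R, H, S]
Hits: 4.

4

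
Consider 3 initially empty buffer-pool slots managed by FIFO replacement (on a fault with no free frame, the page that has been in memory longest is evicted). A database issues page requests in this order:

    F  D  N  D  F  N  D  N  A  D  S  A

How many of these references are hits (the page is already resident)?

F: miss, frames {F}
D: miss, frames {F,D}
N: miss, frames {F,D,N}
D: hit
F: hit
N: hit
D: hit
N: hit
A: miss, evict F, frames {D,N,A}
D: hit
S: miss, evict D, frames {N,A,S}
A: hit
Hits: 7.

7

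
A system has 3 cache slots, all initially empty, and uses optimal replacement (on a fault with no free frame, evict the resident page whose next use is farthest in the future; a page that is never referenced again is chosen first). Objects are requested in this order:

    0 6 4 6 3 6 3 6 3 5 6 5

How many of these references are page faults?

5

0 → miss, frames {0}
6 → miss, frames {0,6}
4 → miss, frames {0,6,4}
6 → hit
3 → miss, evict 4, frames {0,6,3}
6 → hit
3 → hit
6 → hit
3 → hit
5 → miss, evict 3, frames {0,6,5}
6 → hit
5 → hit
Page faults: 5.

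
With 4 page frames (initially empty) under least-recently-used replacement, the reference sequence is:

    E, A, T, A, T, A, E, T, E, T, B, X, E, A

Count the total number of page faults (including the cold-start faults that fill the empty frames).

6

E → fault, frames (E)
A → fault, frames (E A)
T → fault, frames (E A T)
A → hit
T → hit
A → hit
E → hit
T → hit
E → hit
T → hit
B → fault, frames (A E T B)
X → fault, evict A, frames (E T B X)
E → hit
A → fault, evict T, frames (B X E A)
Page faults: 6.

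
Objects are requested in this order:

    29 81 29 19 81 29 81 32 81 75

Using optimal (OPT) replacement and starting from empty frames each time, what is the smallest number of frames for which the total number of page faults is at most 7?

f=1: 10 faults
f=2: 6 faults
f=3: 5 faults
f=4: 5 faults
f=5: 5 faults
Smallest f with faults ≤ 7 is 2.

2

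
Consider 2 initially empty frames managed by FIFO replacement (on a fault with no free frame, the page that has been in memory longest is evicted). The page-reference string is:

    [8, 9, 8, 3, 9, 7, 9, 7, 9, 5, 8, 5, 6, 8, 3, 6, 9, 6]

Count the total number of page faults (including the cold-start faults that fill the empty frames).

8 -> fault, frames (8)
9 -> fault, frames (8 9)
8 -> hit
3 -> fault, evict 8, frames (9 3)
9 -> hit
7 -> fault, evict 9, frames (3 7)
9 -> fault, evict 3, frames (7 9)
7 -> hit
9 -> hit
5 -> fault, evict 7, frames (9 5)
8 -> fault, evict 9, frames (5 8)
5 -> hit
6 -> fault, evict 5, frames (8 6)
8 -> hit
3 -> fault, evict 8, frames (6 3)
6 -> hit
9 -> fault, evict 6, frames (3 9)
6 -> fault, evict 3, frames (9 6)
Page faults: 11.

11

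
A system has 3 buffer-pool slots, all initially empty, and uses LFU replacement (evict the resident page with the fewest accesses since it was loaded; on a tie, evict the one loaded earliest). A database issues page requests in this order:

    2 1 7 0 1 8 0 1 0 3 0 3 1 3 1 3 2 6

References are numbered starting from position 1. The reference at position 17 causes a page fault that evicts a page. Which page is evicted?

0

pos 1: 2 -> fault, frames (2)
pos 2: 1 -> fault, frames (2 1)
pos 3: 7 -> fault, frames (2 1 7)
pos 4: 0 -> fault, evict 2, frames (1 7 0)
pos 5: 1 -> hit
pos 6: 8 -> fault, evict 7, frames (1 0 8)
pos 7: 0 -> hit
pos 8: 1 -> hit
pos 9: 0 -> hit
pos 10: 3 -> fault, evict 8, frames (1 0 3)
pos 11: 0 -> hit
pos 12: 3 -> hit
pos 13: 1 -> hit
pos 14: 3 -> hit
pos 15: 1 -> hit
pos 16: 3 -> hit
pos 17: 2 -> fault, evict 0, frames (1 3 2)
At position 17, page 0 is evicted.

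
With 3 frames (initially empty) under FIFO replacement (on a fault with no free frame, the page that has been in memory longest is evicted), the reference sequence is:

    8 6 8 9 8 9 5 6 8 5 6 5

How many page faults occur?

6

8: fault, frames (8)
6: fault, frames (8 6)
8: hit
9: fault, frames (8 6 9)
8: hit
9: hit
5: fault, evict 8, frames (6 9 5)
6: hit
8: fault, evict 6, frames (9 5 8)
5: hit
6: fault, evict 9, frames (5 8 6)
5: hit
Page faults: 6.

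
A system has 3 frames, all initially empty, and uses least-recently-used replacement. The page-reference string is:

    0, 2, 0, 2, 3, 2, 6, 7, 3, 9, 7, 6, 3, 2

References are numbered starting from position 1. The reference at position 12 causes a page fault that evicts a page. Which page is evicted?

pos 1: 0 -> miss, frames (0)
pos 2: 2 -> miss, frames (0 2)
pos 3: 0 -> hit
pos 4: 2 -> hit
pos 5: 3 -> miss, frames (0 2 3)
pos 6: 2 -> hit
pos 7: 6 -> miss, evict 0, frames (3 2 6)
pos 8: 7 -> miss, evict 3, frames (2 6 7)
pos 9: 3 -> miss, evict 2, frames (6 7 3)
pos 10: 9 -> miss, evict 6, frames (7 3 9)
pos 11: 7 -> hit
pos 12: 6 -> miss, evict 3, frames (9 7 6)
At position 12, page 3 is evicted.

3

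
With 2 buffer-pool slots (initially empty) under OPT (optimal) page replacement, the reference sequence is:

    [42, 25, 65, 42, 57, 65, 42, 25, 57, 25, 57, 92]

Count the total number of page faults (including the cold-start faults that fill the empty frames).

42: fault, frames [42]
25: fault, frames [42, 25]
65: fault, evict 25, frames [42, 65]
42: hit
57: fault, evict 42, frames [65, 57]
65: hit
42: fault, evict 65, frames [57, 42]
25: fault, evict 42, frames [57, 25]
57: hit
25: hit
57: hit
92: fault, evict 25, frames [57, 92]
Page faults: 7.

7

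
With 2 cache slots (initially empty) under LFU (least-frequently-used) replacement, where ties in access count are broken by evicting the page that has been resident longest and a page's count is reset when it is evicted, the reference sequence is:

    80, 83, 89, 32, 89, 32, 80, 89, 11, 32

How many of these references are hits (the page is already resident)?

3

80 → miss, frames [80]
83 → miss, frames [80, 83]
89 → miss, evict 80, frames [83, 89]
32 → miss, evict 83, frames [89, 32]
89 → hit
32 → hit
80 → miss, evict 89, frames [32, 80]
89 → miss, evict 80, frames [32, 89]
11 → miss, evict 89, frames [32, 11]
32 → hit
Hits: 3.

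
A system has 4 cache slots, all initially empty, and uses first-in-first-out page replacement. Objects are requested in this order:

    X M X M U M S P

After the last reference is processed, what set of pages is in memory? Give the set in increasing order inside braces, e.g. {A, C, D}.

X -> miss, frames (X)
M -> miss, frames (X M)
X -> hit
M -> hit
U -> miss, frames (X M U)
M -> hit
S -> miss, frames (X M U S)
P -> miss, evict X, frames (M U S P)

{M, P, S, U}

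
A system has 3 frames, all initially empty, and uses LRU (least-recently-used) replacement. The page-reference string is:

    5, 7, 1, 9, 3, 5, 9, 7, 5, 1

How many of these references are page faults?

5 → fault, frames (5)
7 → fault, frames (5 7)
1 → fault, frames (5 7 1)
9 → fault, evict 5, frames (7 1 9)
3 → fault, evict 7, frames (1 9 3)
5 → fault, evict 1, frames (9 3 5)
9 → hit
7 → fault, evict 3, frames (5 9 7)
5 → hit
1 → fault, evict 9, frames (7 5 1)
Page faults: 8.

8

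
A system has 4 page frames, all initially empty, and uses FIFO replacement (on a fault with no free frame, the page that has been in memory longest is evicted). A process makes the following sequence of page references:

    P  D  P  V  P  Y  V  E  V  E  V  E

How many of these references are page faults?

P -> fault, frames [P]
D -> fault, frames [P, D]
P -> hit
V -> fault, frames [P, D, V]
P -> hit
Y -> fault, frames [P, D, V, Y]
V -> hit
E -> fault, evict P, frames [D, V, Y, E]
V -> hit
E -> hit
V -> hit
E -> hit
Page faults: 5.

5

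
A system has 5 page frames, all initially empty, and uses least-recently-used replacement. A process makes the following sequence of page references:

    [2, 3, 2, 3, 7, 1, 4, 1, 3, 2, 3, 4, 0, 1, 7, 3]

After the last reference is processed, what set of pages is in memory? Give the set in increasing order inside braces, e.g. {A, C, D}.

{0, 1, 3, 4, 7}

2 -> fault, frames [2]
3 -> fault, frames [2, 3]
2 -> hit
3 -> hit
7 -> fault, frames [2, 3, 7]
1 -> fault, frames [2, 3, 7, 1]
4 -> fault, frames [2, 3, 7, 1, 4]
1 -> hit
3 -> hit
2 -> hit
3 -> hit
4 -> hit
0 -> fault, evict 7, frames [1, 2, 3, 4, 0]
1 -> hit
7 -> fault, evict 2, frames [3, 4, 0, 1, 7]
3 -> hit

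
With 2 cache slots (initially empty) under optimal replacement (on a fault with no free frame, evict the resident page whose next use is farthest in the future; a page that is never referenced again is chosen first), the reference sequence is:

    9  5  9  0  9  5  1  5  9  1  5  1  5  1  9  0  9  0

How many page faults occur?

9: fault, frames [9]
5: fault, frames [9, 5]
9: hit
0: fault, evict 5, frames [9, 0]
9: hit
5: fault, evict 0, frames [9, 5]
1: fault, evict 9, frames [5, 1]
5: hit
9: fault, evict 5, frames [1, 9]
1: hit
5: fault, evict 9, frames [1, 5]
1: hit
5: hit
1: hit
9: fault, evict 5, frames [1, 9]
0: fault, evict 1, frames [9, 0]
9: hit
0: hit
Page faults: 9.

9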